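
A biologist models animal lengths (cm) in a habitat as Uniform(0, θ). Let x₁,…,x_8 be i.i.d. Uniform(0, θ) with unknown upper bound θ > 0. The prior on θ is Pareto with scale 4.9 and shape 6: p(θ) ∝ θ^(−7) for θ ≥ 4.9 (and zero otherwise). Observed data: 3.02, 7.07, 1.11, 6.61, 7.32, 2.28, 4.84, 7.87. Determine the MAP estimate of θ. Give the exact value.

The Uniform(0, θ) likelihood is θ^(−n) for θ ≥ max(xᵢ), zero otherwise. Here max(xᵢ) = 7.87.
Posterior ∝ θ^(−7) · θ^(−8) = θ^(−15) on θ ≥ max(4.9, 7.87) = 7.87.
This density is strictly decreasing in θ, so the posterior mode lies at the lower boundary of the support.

θ̂_MAP = 7.87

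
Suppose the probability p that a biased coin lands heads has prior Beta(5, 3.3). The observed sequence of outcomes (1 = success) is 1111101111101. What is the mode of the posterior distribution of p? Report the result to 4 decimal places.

Prior: Beta(5, 3.3).
Data: 11 successes in 13 trials (from the sequence). The binomial likelihood contributes p^11(1−p)^2, so the posterior is Beta(5+11, 3.3+2) = Beta(16, 5.3).
For Beta(a, b) with a, b > 1 the mode is (a−1)/(a+b−2) = 15/19.3 ≈ 0.7772.

p̂_MAP = 0.7772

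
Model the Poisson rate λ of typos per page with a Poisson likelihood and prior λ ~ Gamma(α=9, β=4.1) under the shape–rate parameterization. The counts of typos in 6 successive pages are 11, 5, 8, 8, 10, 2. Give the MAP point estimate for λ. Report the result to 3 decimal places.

λ̂_MAP = 5.149

Σxᵢ = 11+5+8+8+10+2 = 44, with n = 6.
Posterior ∝ λ^8e^(−4.1λ) · λ^44e^(−6λ) = λ^52e^(−10.1λ), i.e. Gamma(shape=53, rate=10.1).
The mode of a Gamma(a, b) with a ≥ 1 (shape–rate) is (a−1)/b = 52/10.1 ≈ 5.149.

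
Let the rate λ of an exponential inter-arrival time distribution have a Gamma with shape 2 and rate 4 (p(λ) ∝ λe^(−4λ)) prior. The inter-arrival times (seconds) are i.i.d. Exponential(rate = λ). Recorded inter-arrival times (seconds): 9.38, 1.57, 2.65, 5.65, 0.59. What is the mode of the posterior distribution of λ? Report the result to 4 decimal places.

The Exponential(rate=λ) likelihood is ∝ λ^n e^(−λΣtᵢ). Here n = 5 and Σtᵢ = 9.38 + 1.57 + 2.65 + 5.65 + 0.59 = 19.84.
Posterior ∝ λe^(−4λ) · λ^5e^(−19.84λ) = λ^6e^(−23.84λ), i.e. Gamma(7, 23.84).
Mode = (a−1)/b = 6/23.84 ≈ 0.2517.

λ̂_MAP = 0.2517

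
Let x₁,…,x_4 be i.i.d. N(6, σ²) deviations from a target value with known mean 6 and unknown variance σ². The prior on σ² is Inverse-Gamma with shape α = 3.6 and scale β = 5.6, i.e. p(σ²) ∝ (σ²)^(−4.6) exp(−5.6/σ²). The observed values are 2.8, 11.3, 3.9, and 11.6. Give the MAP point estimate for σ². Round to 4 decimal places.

σ̂²_MAP = 6.4621

Sum of squared deviations about the known mean: SS = (2.8−6)² + (11.3−6)² + (3.9−6)² + (11.6−6)² = 74.1.
The Normal likelihood contributes (σ²)^(−n/2) exp(−SS/(2σ²)), so the posterior is Inverse-Gamma(α + n/2, β + SS/2) = Inverse-Gamma(5.6, 42.65).
The mode of Inverse-Gamma(a, b) is b/(a+1) = 42.65/6.6 ≈ 6.4621.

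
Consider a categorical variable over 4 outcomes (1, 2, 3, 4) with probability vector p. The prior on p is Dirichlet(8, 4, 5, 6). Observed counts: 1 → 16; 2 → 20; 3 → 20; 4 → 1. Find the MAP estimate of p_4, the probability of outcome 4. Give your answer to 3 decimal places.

MAP estimate: 0.079

The posterior is Dirichlet(αᵢ + nᵢ) = Dirichlet(24, 24, 25, 7).
For a Dirichlet(a₁,…,a_K) with all aᵢ > 1, the mode has j-th component (aⱼ − 1)/(Σaᵢ − K).
Here Σaᵢ = 80 and K = 4, so p_4 = (7 − 1)/(80 − 4) = 6/76 ≈ 0.079.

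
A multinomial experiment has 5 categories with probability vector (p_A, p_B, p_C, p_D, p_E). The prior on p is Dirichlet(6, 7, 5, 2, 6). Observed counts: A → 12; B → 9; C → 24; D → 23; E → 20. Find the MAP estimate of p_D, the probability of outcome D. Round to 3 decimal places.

The posterior is Dirichlet(αᵢ + nᵢ) = Dirichlet(18, 16, 29, 25, 26).
For a Dirichlet(a₁,…,a_K) with all aᵢ > 1, the mode has j-th component (aⱼ − 1)/(Σaᵢ − K).
Here Σaᵢ = 114 and K = 5, so p_D = (25 − 1)/(114 − 5) = 24/109 ≈ 0.220.

MAP estimate of p_D = 0.220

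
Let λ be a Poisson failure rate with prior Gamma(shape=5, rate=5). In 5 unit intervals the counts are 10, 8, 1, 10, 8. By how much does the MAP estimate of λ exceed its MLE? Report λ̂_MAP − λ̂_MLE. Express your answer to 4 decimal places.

Σxᵢ = 37. Posterior is Gamma(42, 10); MAP = (42−1)/10 = 41/10 ≈ 4.10000.
MLE = x̄ = 37/5 ≈ 7.40000.
Difference = 41/10 − 37/5 = -33/10 ≈ -3.3000.

MAP − MLE = -3.3000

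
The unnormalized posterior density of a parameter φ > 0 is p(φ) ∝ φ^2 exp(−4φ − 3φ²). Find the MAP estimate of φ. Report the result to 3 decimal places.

ℓ'(φ) = 2/φ − 4 − 6φ. Setting this to zero and multiplying by φ: 6φ² + 4φ − 2 = 0.
φ = (−4 + √(4² + 4·6·2)) / (2·6) = (−4 + √64) / 12 = (−4 + 8)/12 = 1/3.
ℓ''(φ) = −2/φ² − 6 < 0, confirming a maximum.

φ̂_MAP = 0.333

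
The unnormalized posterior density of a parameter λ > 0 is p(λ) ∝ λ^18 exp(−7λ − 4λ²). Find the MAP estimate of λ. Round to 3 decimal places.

λ̂_MAP = 1.125

ℓ'(λ) = 18/λ − 7 − 8λ. Setting this to zero and multiplying by λ: 8λ² + 7λ − 18 = 0.
λ = (−7 + √(7² + 4·8·18)) / (2·8) = (−7 + √625) / 16 = (−7 + 25)/16 = 9/8.
ℓ''(λ) = −18/λ² − 8 < 0, confirming a maximum.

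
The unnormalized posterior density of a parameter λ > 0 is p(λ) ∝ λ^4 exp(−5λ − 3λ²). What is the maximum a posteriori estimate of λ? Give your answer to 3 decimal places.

λ̂_MAP = 0.500

ℓ'(λ) = 4/λ − 5 − 6λ. Setting this to zero and multiplying by λ: 6λ² + 5λ − 4 = 0.
λ = (−5 + √(5² + 4·6·4)) / (2·6) = (−5 + √121) / 12 = (−5 + 11)/12 = 1/2.
ℓ''(λ) = −4/λ² − 6 < 0, confirming a maximum.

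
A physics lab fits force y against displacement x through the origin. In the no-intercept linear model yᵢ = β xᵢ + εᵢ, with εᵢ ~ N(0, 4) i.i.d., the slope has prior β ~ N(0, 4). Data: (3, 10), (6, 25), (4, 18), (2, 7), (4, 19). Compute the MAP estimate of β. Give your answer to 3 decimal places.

log p(β | y) = −Σ(yᵢ − βxᵢ)²/(2·4) − β²/(2·4) + const.
Setting the derivative to zero: Σxᵢ(yᵢ − βxᵢ)/4 − β/4 = 0, so β = Σxᵢyᵢ / (Σxᵢ² + σ²/τ²).
Σxᵢyᵢ = 3·10 + 6·25 + 4·18 + 2·7 + 4·19 = 342; Σxᵢ² = 81; σ²/τ² = 1.
β̂_MAP = 342 / (81 + 1) = 342/82 ≈ 4.171.

β̂_MAP = 4.171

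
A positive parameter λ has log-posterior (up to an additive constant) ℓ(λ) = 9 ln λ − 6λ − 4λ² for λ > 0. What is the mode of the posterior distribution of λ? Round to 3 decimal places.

ℓ'(λ) = 9/λ − 6 − 8λ. Setting this to zero and multiplying by λ: 8λ² + 6λ − 9 = 0.
λ = (−6 + √(6² + 4·8·9)) / (2·8) = (−6 + √324) / 16 = (−6 + 18)/16 = 3/4.
ℓ''(λ) = −9/λ² − 8 < 0, confirming a maximum.

λ̂_MAP = 0.750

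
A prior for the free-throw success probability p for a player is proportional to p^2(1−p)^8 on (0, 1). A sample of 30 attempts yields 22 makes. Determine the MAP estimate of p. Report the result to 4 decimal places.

The prior density ∝ p^2(1−p)^8 is the kernel of Beta(3, 9).
Data: 22 successes in 30 trials. The binomial likelihood contributes p^22(1−p)^8, so the posterior is Beta(3+22, 9+8) = Beta(25, 17).
For Beta(a, b) with a, b > 1 the mode is (a−1)/(a+b−2) = 24/40 ≈ 0.6000.

p̂_MAP = 0.6000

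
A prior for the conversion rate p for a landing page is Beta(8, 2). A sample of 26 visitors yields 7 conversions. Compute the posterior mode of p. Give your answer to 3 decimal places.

p̂_MAP = 0.412

Prior: Beta(8, 2).
Data: 7 successes in 26 trials. The binomial likelihood contributes p^7(1−p)^19, so the posterior is Beta(8+7, 2+19) = Beta(15, 21).
For Beta(a, b) with a, b > 1 the mode is (a−1)/(a+b−2) = 14/34 ≈ 0.412.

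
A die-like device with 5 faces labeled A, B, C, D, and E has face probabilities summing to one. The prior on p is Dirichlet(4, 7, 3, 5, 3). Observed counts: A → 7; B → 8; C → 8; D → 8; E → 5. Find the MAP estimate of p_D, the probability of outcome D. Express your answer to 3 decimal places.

The posterior is Dirichlet(αᵢ + nᵢ) = Dirichlet(11, 15, 11, 13, 8).
For a Dirichlet(a₁,…,a_K) with all aᵢ > 1, the mode has j-th component (aⱼ − 1)/(Σaᵢ − K).
Here Σaᵢ = 58 and K = 5, so p_D = (13 − 1)/(58 − 5) = 12/53 ≈ 0.226.

MAP estimate of p_D = 0.226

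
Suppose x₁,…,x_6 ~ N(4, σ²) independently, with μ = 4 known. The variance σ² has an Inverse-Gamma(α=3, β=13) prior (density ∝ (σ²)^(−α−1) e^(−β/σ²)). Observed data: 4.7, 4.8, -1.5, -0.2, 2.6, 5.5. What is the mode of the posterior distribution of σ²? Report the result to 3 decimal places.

Sum of squared deviations about the known mean: SS = (4.7−4)² + (4.8−4)² + (-1.5−4)² + (-0.2−4)² + (2.6−4)² + (5.5−4)² = 53.23.
The Normal likelihood contributes (σ²)^(−n/2) exp(−SS/(2σ²)), so the posterior is Inverse-Gamma(α + n/2, β + SS/2) = Inverse-Gamma(6, 39.615).
The mode of Inverse-Gamma(a, b) is b/(a+1) = 39.615/7 ≈ 5.659.

σ̂²_MAP = 5.659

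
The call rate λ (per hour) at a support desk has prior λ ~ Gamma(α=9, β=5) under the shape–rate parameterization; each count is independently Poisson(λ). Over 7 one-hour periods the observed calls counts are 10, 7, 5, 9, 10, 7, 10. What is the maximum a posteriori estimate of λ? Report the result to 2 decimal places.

Σxᵢ = 10+7+5+9+10+7+10 = 58, with n = 7.
Posterior ∝ λ^8e^(−5λ) · λ^58e^(−7λ) = λ^66e^(−12λ), i.e. Gamma(shape=67, rate=12).
The mode of a Gamma(a, b) with a ≥ 1 (shape–rate) is (a−1)/b = 66/12 ≈ 5.50.

λ̂_MAP = 5.50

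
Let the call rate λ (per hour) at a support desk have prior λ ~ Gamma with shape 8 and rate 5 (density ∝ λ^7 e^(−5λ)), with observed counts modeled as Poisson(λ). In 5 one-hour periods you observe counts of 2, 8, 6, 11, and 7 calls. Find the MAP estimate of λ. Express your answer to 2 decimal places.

λ̂_MAP = 4.10

Σxᵢ = 2+8+6+11+7 = 34, with n = 5.
Posterior ∝ λ^7e^(−5λ) · λ^34e^(−5λ) = λ^41e^(−10λ), i.e. Gamma(shape=42, rate=10).
The mode of a Gamma(a, b) with a ≥ 1 (shape–rate) is (a−1)/b = 41/10 ≈ 4.10.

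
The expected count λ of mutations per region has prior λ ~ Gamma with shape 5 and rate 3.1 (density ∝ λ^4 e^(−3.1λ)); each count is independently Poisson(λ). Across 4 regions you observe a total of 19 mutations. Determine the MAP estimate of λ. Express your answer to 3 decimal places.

Σxᵢ = 19, n = 4.
Posterior ∝ λ^4e^(−3.1λ) · λ^19e^(−4λ) = λ^23e^(−7.1λ), i.e. Gamma(shape=24, rate=7.1).
The mode of a Gamma(a, b) with a ≥ 1 (shape–rate) is (a−1)/b = 23/7.1 ≈ 3.239.

λ̂_MAP = 3.239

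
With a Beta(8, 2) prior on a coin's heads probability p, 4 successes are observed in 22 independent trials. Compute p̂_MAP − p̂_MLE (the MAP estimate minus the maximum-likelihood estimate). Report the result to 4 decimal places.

Posterior is Beta(12, 20); MAP = (12−1)/(32−2) = 11/30 ≈ 0.36667.
MLE ignores the prior: p̂_MLE = k/n = 4/22 ≈ 0.18182.
Difference = 11/30 − 4/22 = 61/330 ≈ 0.1848.

MAP − MLE = 0.1848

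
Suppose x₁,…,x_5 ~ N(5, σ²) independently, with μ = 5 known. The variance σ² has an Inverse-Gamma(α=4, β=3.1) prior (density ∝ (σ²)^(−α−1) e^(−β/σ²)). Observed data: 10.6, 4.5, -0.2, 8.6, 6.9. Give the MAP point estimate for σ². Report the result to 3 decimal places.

σ̂²_MAP = 5.428

Sum of squared deviations about the known mean: SS = (10.6−5)² + (4.5−5)² + (-0.2−5)² + (8.6−5)² + (6.9−5)² = 75.22.
The Normal likelihood contributes (σ²)^(−n/2) exp(−SS/(2σ²)), so the posterior is Inverse-Gamma(α + n/2, β + SS/2) = Inverse-Gamma(6.5, 40.71).
The mode of Inverse-Gamma(a, b) is b/(a+1) = 40.71/7.5 ≈ 5.428.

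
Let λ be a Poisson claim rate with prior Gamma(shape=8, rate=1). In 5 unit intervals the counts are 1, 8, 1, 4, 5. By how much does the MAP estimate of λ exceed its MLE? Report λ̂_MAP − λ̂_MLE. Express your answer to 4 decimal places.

MAP − MLE = 0.5333

Σxᵢ = 19. Posterior is Gamma(27, 6); MAP = (27−1)/6 = 26/6 ≈ 4.33333.
MLE = x̄ = 19/5 ≈ 3.80000.
Difference = 26/6 − 19/5 = 8/15 ≈ 0.5333.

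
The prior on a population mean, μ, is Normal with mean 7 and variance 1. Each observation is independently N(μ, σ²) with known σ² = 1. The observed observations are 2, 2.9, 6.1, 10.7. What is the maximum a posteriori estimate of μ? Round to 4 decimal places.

μ̂_MAP = 5.7400

n = 4; x̄ = (2 + 2.9 + 6.1 + 10.7)/4 = 21.7/4 = 5.425.
For a Normal prior and Normal likelihood with known variance, the posterior is Normal; its mode equals its mean, the precision-weighted average.
Prior precision 1/σ₀² = 1/1 = 1; data precision n/σ² = 4/1 = 4.
μ̂ = (1·7 + 4·5.425) / (1 + 4) = 28.7/5 = 5.7400.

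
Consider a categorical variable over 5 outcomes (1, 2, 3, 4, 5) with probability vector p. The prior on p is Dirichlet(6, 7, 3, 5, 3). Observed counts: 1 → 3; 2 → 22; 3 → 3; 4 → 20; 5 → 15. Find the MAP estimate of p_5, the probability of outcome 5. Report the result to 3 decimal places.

MAP estimate: 0.207

The posterior is Dirichlet(αᵢ + nᵢ) = Dirichlet(9, 29, 6, 25, 18).
For a Dirichlet(a₁,…,a_K) with all aᵢ > 1, the mode has j-th component (aⱼ − 1)/(Σaᵢ − K).
Here Σaᵢ = 87 and K = 5, so p_5 = (18 − 1)/(87 − 5) = 17/82 ≈ 0.207.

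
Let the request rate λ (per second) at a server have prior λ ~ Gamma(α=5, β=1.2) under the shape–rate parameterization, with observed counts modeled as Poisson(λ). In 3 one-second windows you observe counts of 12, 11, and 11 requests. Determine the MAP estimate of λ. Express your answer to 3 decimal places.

Σxᵢ = 12+11+11 = 34, with n = 3.
Posterior ∝ λ^4e^(−1.2λ) · λ^34e^(−3λ) = λ^38e^(−4.2λ), i.e. Gamma(shape=39, rate=4.2).
The mode of a Gamma(a, b) with a ≥ 1 (shape–rate) is (a−1)/b = 38/4.2 ≈ 9.048.

λ̂_MAP = 9.048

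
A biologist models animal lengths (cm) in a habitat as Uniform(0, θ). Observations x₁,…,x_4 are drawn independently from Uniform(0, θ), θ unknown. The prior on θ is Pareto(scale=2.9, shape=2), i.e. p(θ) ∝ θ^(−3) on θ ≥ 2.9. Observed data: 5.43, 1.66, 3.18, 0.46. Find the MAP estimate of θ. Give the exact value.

The Uniform(0, θ) likelihood is θ^(−n) for θ ≥ max(xᵢ), zero otherwise. Here max(xᵢ) = 5.43.
Posterior ∝ θ^(−3) · θ^(−4) = θ^(−7) on θ ≥ max(2.9, 5.43) = 5.43.
This density is strictly decreasing in θ, so the posterior mode lies at the lower boundary of the support.

θ̂_MAP = 5.43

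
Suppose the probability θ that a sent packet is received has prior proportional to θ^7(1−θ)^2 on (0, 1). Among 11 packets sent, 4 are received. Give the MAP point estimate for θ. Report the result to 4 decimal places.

θ̂_MAP = 0.5500

The prior density ∝ θ^7(1−θ)^2 is the kernel of Beta(8, 3).
Data: 4 successes in 11 trials. The binomial likelihood contributes θ^4(1−θ)^7, so the posterior is Beta(8+4, 3+7) = Beta(12, 10).
For Beta(a, b) with a, b > 1 the mode is (a−1)/(a+b−2) = 11/20 ≈ 0.5500.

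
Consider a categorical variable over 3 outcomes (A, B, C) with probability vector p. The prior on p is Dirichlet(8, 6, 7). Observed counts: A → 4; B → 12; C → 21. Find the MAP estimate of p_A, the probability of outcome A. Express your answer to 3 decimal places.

MAP estimate of p_A = 0.200

The posterior is Dirichlet(αᵢ + nᵢ) = Dirichlet(12, 18, 28).
For a Dirichlet(a₁,…,a_K) with all aᵢ > 1, the mode has j-th component (aⱼ − 1)/(Σaᵢ − K).
Here Σaᵢ = 58 and K = 3, so p_A = (12 − 1)/(58 − 3) = 11/55 ≈ 0.200.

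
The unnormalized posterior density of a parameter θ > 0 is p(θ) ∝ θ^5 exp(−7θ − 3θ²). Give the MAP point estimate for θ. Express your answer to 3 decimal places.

ℓ'(θ) = 5/θ − 7 − 6θ. Setting this to zero and multiplying by θ: 6θ² + 7θ − 5 = 0.
θ = (−7 + √(7² + 4·6·5)) / (2·6) = (−7 + √169) / 12 = (−7 + 13)/12 = 1/2.
ℓ''(θ) = −5/θ² − 6 < 0, confirming a maximum.

θ̂_MAP = 0.500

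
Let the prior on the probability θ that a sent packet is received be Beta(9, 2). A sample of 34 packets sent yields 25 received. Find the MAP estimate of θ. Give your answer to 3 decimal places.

θ̂_MAP = 0.767

Prior: Beta(9, 2).
Data: 25 successes in 34 trials. The binomial likelihood contributes θ^25(1−θ)^9, so the posterior is Beta(9+25, 2+9) = Beta(34, 11).
For Beta(a, b) with a, b > 1 the mode is (a−1)/(a+b−2) = 33/43 ≈ 0.767.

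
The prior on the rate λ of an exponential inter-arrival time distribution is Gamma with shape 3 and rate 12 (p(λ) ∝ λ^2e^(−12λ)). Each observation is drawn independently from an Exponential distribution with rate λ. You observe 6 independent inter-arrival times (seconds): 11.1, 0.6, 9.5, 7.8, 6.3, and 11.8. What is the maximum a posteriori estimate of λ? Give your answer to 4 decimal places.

The Exponential(rate=λ) likelihood is ∝ λ^n e^(−λΣtᵢ). Here n = 6 and Σtᵢ = 11.1 + 0.6 + 9.5 + 7.8 + 6.3 + 11.8 = 47.1.
Posterior ∝ λ^2e^(−12λ) · λ^6e^(−47.1λ) = λ^8e^(−59.1λ), i.e. Gamma(9, 59.1).
Mode = (a−1)/b = 8/59.1 ≈ 0.1354.

λ̂_MAP = 0.1354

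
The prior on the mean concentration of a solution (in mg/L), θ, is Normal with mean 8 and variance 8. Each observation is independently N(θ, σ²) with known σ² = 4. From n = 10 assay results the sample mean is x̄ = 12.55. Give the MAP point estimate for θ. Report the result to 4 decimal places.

n = 10, x̄ = 12.55.
For a Normal prior and Normal likelihood with known variance, the posterior is Normal; its mode equals its mean, the precision-weighted average.
Prior precision 1/σ₀² = 1/8 = 0.125; data precision n/σ² = 10/4 = 2.5.
θ̂ = (0.125·8 + 2.5·12.55) / (0.125 + 2.5) = 32.375/2.625 = 37/3 ≈ 12.3333.

θ̂_MAP = 12.3333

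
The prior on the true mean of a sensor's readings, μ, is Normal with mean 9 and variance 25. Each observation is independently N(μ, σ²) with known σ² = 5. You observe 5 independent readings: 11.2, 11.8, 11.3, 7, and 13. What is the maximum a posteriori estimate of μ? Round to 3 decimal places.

μ̂_MAP = 10.788

n = 5; x̄ = (11.2 + 11.8 + 11.3 + 7 + 13)/5 = 54.3/5 = 10.86.
For a Normal prior and Normal likelihood with known variance, the posterior is Normal; its mode equals its mean, the precision-weighted average.
Prior precision 1/σ₀² = 1/25 = 0.04; data precision n/σ² = 5/5 = 1.
μ̂ = (0.04·9 + 1·10.86) / (0.04 + 1) = 11.22/1.04 = 561/52 ≈ 10.788.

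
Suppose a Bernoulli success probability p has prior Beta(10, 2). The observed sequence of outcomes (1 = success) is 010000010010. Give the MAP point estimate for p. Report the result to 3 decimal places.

Prior: Beta(10, 2).
Data: 3 successes in 12 trials (from the sequence). The binomial likelihood contributes p^3(1−p)^9, so the posterior is Beta(10+3, 2+9) = Beta(13, 11).
For Beta(a, b) with a, b > 1 the mode is (a−1)/(a+b−2) = 12/22 ≈ 0.545.

p̂_MAP = 0.545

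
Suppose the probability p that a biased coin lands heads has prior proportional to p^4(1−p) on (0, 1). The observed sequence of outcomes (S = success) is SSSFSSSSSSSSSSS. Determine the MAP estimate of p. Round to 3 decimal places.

p̂_MAP = 0.900

The prior density ∝ p^4(1−p)^1 is the kernel of Beta(5, 2).
Data: 14 successes in 15 trials (from the sequence). The binomial likelihood contributes p^14(1−p)^1, so the posterior is Beta(5+14, 2+1) = Beta(19, 3).
For Beta(a, b) with a, b > 1 the mode is (a−1)/(a+b−2) = 18/20 ≈ 0.900.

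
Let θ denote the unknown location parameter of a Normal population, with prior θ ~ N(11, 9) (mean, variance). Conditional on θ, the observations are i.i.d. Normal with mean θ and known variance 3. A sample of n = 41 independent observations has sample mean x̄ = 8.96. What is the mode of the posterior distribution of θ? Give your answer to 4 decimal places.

n = 41, x̄ = 8.96.
For a Normal prior and Normal likelihood with known variance, the posterior is Normal; its mode equals its mean, the precision-weighted average.
Prior precision 1/σ₀² = 1/9; data precision n/σ² = 41/3.
θ̂ = ((1/9)·11 + (41/3)·8.96) / (1/9 + 41/3) = (27827/225)/(124/9) = 27827/3100 ≈ 8.9765.

θ̂_MAP = 8.9765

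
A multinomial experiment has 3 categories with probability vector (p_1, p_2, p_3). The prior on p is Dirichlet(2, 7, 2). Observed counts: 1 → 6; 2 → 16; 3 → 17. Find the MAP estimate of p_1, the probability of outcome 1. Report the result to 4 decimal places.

The posterior is Dirichlet(αᵢ + nᵢ) = Dirichlet(8, 23, 19).
For a Dirichlet(a₁,…,a_K) with all aᵢ > 1, the mode has j-th component (aⱼ − 1)/(Σaᵢ − K).
Here Σaᵢ = 50 and K = 3, so p_1 = (8 − 1)/(50 − 3) = 7/47 ≈ 0.1489.

MAP estimate: 0.1489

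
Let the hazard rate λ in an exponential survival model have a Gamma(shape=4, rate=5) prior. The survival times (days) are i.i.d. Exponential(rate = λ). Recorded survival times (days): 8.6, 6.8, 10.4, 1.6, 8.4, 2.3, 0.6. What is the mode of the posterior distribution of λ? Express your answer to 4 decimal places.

λ̂_MAP = 0.2288

The Exponential(rate=λ) likelihood is ∝ λ^n e^(−λΣtᵢ). Here n = 7 and Σtᵢ = 8.6 + 6.8 + 10.4 + 1.6 + 8.4 + 2.3 + 0.6 = 38.7.
Posterior ∝ λ^3e^(−5λ) · λ^7e^(−38.7λ) = λ^10e^(−43.7λ), i.e. Gamma(11, 43.7).
Mode = (a−1)/b = 10/43.7 ≈ 0.2288.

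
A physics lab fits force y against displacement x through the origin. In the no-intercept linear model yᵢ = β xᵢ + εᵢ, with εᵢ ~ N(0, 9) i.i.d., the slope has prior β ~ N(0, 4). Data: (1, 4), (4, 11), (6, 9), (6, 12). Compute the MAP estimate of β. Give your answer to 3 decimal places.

β̂_MAP = 1.907

log p(β | y) = −Σ(yᵢ − βxᵢ)²/(2·9) − β²/(2·4) + const.
Setting the derivative to zero: Σxᵢ(yᵢ − βxᵢ)/9 − β/4 = 0, so β = Σxᵢyᵢ / (Σxᵢ² + σ²/τ²).
Σxᵢyᵢ = 1·4 + 4·11 + 6·9 + 6·12 = 174; Σxᵢ² = 89; σ²/τ² = 2.25.
β̂_MAP = 174 / (89 + 2.25) = 174/91.25 ≈ 1.907.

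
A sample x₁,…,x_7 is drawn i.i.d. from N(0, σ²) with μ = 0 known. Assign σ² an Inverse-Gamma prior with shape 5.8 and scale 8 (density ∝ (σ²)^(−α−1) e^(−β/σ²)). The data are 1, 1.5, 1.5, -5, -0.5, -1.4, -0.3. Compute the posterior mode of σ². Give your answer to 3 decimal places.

σ̂²_MAP = 2.369

Sum of squared deviations about the known mean: SS = (1−0)² + (1.5−0)² + (1.5−0)² + (-5−0)² + (-0.5−0)² + (-1.4−0)² + (-0.3−0)² = 32.8.
The Normal likelihood contributes (σ²)^(−n/2) exp(−SS/(2σ²)), so the posterior is Inverse-Gamma(α + n/2, β + SS/2) = Inverse-Gamma(9.3, 24.4).
The mode of Inverse-Gamma(a, b) is b/(a+1) = 24.4/10.3 ≈ 2.369.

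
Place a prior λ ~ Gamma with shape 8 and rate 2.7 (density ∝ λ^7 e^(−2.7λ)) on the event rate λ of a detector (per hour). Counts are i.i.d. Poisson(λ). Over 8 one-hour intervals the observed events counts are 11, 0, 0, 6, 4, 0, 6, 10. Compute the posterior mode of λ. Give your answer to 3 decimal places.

λ̂_MAP = 4.112

Σxᵢ = 11+0+0+6+4+0+6+10 = 37, with n = 8.
Posterior ∝ λ^7e^(−2.7λ) · λ^37e^(−8λ) = λ^44e^(−10.7λ), i.e. Gamma(shape=45, rate=10.7).
The mode of a Gamma(a, b) with a ≥ 1 (shape–rate) is (a−1)/b = 44/10.7 ≈ 4.112.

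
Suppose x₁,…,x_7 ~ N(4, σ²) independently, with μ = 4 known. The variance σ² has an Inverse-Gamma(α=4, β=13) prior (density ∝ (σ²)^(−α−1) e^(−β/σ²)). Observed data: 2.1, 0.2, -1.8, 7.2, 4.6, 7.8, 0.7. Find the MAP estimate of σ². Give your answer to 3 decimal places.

Sum of squared deviations about the known mean: SS = (2.1−4)² + (0.2−4)² + (-1.8−4)² + (7.2−4)² + (4.6−4)² + (7.8−4)² + (0.7−4)² = 87.62.
The Normal likelihood contributes (σ²)^(−n/2) exp(−SS/(2σ²)), so the posterior is Inverse-Gamma(α + n/2, β + SS/2) = Inverse-Gamma(7.5, 56.81).
The mode of Inverse-Gamma(a, b) is b/(a+1) = 56.81/8.5 ≈ 6.684.

σ̂²_MAP = 6.684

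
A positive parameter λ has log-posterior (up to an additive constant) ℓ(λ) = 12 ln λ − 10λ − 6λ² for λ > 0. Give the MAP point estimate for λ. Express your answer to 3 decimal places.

ℓ'(λ) = 12/λ − 10 − 12λ. Setting this to zero and multiplying by λ: 12λ² + 10λ − 12 = 0.
λ = (−10 + √(10² + 4·12·12)) / (2·12) = (−10 + √676) / 24 = (−10 + 26)/24 = 2/3.
ℓ''(λ) = −12/λ² − 12 < 0, confirming a maximum.

λ̂_MAP = 0.667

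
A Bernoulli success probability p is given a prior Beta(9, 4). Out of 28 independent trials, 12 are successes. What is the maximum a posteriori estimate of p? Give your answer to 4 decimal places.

Prior: Beta(9, 4).
Data: 12 successes in 28 trials. The binomial likelihood contributes p^12(1−p)^16, so the posterior is Beta(9+12, 4+16) = Beta(21, 20).
For Beta(a, b) with a, b > 1 the mode is (a−1)/(a+b−2) = 20/39 ≈ 0.5128.

p̂_MAP = 0.5128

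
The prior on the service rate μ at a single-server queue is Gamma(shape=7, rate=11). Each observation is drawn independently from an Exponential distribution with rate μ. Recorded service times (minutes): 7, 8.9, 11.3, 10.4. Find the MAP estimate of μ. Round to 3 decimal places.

μ̂_MAP = 0.206

The Exponential(rate=μ) likelihood is ∝ μ^n e^(−μΣtᵢ). Here n = 4 and Σtᵢ = 7 + 8.9 + 11.3 + 10.4 = 37.6.
Posterior ∝ μ^6e^(−11μ) · μ^4e^(−37.6μ) = μ^10e^(−48.6μ), i.e. Gamma(11, 48.6).
Mode = (a−1)/b = 10/48.6 ≈ 0.206.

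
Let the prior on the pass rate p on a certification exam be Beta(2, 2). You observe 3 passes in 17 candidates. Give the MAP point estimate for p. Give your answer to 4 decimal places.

p̂_MAP = 0.2105

Prior: Beta(2, 2).
Data: 3 successes in 17 trials. The binomial likelihood contributes p^3(1−p)^14, so the posterior is Beta(2+3, 2+14) = Beta(5, 16).
For Beta(a, b) with a, b > 1 the mode is (a−1)/(a+b−2) = 4/19 ≈ 0.2105.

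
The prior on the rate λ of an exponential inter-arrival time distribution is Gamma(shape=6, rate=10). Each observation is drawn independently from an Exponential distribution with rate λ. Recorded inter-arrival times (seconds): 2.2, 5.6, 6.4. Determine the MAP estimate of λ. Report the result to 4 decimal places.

λ̂_MAP = 0.3306

The Exponential(rate=λ) likelihood is ∝ λ^n e^(−λΣtᵢ). Here n = 3 and Σtᵢ = 2.2 + 5.6 + 6.4 = 14.2.
Posterior ∝ λ^5e^(−10λ) · λ^3e^(−14.2λ) = λ^8e^(−24.2λ), i.e. Gamma(9, 24.2).
Mode = (a−1)/b = 8/24.2 ≈ 0.3306.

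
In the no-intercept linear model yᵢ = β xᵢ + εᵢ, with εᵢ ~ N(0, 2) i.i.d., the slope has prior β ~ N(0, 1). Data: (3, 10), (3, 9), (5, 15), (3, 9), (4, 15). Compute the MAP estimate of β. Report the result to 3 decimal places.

β̂_MAP = 3.129

log p(β | y) = −Σ(yᵢ − βxᵢ)²/(2·2) − β²/(2·1) + const.
Setting the derivative to zero: Σxᵢ(yᵢ − βxᵢ)/2 − β/1 = 0, so β = Σxᵢyᵢ / (Σxᵢ² + σ²/τ²).
Σxᵢyᵢ = 3·10 + 3·9 + 5·15 + 3·9 + 4·15 = 219; Σxᵢ² = 68; σ²/τ² = 2.
β̂_MAP = 219 / (68 + 2) = 219/70 ≈ 3.129.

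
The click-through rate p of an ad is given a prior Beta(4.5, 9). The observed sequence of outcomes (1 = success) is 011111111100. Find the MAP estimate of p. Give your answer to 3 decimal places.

Prior: Beta(4.5, 9).
Data: 9 successes in 12 trials (from the sequence). The binomial likelihood contributes p^9(1−p)^3, so the posterior is Beta(4.5+9, 9+3) = Beta(13.5, 12).
For Beta(a, b) with a, b > 1 the mode is (a−1)/(a+b−2) = 12.5/23.5 ≈ 0.532.

p̂_MAP = 0.532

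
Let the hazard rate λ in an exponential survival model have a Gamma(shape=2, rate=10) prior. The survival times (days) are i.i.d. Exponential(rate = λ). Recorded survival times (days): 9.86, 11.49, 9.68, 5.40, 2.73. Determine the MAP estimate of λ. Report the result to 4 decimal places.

λ̂_MAP = 0.1221

The Exponential(rate=λ) likelihood is ∝ λ^n e^(−λΣtᵢ). Here n = 5 and Σtᵢ = 9.86 + 11.49 + 9.68 + 5.40 + 2.73 = 39.16.
Posterior ∝ λe^(−10λ) · λ^5e^(−39.16λ) = λ^6e^(−49.16λ), i.e. Gamma(7, 49.16).
Mode = (a−1)/b = 6/49.16 ≈ 0.1221.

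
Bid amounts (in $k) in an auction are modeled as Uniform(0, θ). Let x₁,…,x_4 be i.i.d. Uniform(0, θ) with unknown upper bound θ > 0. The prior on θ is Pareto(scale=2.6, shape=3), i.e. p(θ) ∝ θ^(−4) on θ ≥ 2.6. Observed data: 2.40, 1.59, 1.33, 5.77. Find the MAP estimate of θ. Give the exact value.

θ̂_MAP = 5.77

The Uniform(0, θ) likelihood is θ^(−n) for θ ≥ max(xᵢ), zero otherwise. Here max(xᵢ) = 5.77.
Posterior ∝ θ^(−4) · θ^(−4) = θ^(−8) on θ ≥ max(2.6, 5.77) = 5.77.
This density is strictly decreasing in θ, so the posterior mode lies at the lower boundary of the support.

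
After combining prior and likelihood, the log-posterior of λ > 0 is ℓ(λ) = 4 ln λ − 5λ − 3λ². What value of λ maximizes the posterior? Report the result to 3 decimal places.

λ̂_MAP = 0.500

ℓ'(λ) = 4/λ − 5 − 6λ. Setting this to zero and multiplying by λ: 6λ² + 5λ − 4 = 0.
λ = (−5 + √(5² + 4·6·4)) / (2·6) = (−5 + √121) / 12 = (−5 + 11)/12 = 1/2.
ℓ''(λ) = −4/λ² − 6 < 0, confirming a maximum.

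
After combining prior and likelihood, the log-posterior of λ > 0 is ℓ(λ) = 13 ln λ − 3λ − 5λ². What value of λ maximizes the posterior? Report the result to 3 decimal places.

λ̂_MAP = 1.000

ℓ'(λ) = 13/λ − 3 − 10λ. Setting this to zero and multiplying by λ: 10λ² + 3λ − 13 = 0.
λ = (−3 + √(3² + 4·10·13)) / (2·10) = (−3 + √529) / 20 = (−3 + 23)/20 = 1.
ℓ''(λ) = −13/λ² − 10 < 0, confirming a maximum.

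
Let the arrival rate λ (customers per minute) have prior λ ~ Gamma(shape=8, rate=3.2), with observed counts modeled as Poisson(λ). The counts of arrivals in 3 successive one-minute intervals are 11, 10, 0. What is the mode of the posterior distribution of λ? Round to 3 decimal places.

Σxᵢ = 11+10+0 = 21, with n = 3.
Posterior ∝ λ^7e^(−3.2λ) · λ^21e^(−3λ) = λ^28e^(−6.2λ), i.e. Gamma(shape=29, rate=6.2).
The mode of a Gamma(a, b) with a ≥ 1 (shape–rate) is (a−1)/b = 28/6.2 ≈ 4.516.

λ̂_MAP = 4.516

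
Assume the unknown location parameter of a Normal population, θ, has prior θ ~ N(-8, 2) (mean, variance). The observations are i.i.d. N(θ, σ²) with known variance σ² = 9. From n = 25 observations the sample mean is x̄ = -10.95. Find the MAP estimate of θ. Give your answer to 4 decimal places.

θ̂_MAP = -10.5000

n = 25, x̄ = -10.95.
For a Normal prior and Normal likelihood with known variance, the posterior is Normal; its mode equals its mean, the precision-weighted average.
Prior precision 1/σ₀² = 1/2 = 0.5; data precision n/σ² = 25/9.
θ̂ = (0.5·(-8) + (25/9)·(-10.95)) / (0.5 + 25/9) = (-413/12)/(59/18) = -10.5000.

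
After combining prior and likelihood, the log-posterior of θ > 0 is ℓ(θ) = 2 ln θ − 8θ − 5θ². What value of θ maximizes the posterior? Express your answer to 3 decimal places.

ℓ'(θ) = 2/θ − 8 − 10θ. Setting this to zero and multiplying by θ: 10θ² + 8θ − 2 = 0.
θ = (−8 + √(8² + 4·10·2)) / (2·10) = (−8 + √144) / 20 = (−8 + 12)/20 = 1/5.
ℓ''(θ) = −2/θ² − 10 < 0, confirming a maximum.

θ̂_MAP = 0.200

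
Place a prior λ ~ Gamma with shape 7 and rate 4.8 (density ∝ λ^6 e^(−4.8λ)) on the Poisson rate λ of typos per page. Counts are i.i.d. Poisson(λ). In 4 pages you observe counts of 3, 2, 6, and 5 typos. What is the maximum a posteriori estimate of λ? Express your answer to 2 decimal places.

Σxᵢ = 3+2+6+5 = 16, with n = 4.
Posterior ∝ λ^6e^(−4.8λ) · λ^16e^(−4λ) = λ^22e^(−8.8λ), i.e. Gamma(shape=23, rate=8.8).
The mode of a Gamma(a, b) with a ≥ 1 (shape–rate) is (a−1)/b = 22/8.8 ≈ 2.50.

λ̂_MAP = 2.50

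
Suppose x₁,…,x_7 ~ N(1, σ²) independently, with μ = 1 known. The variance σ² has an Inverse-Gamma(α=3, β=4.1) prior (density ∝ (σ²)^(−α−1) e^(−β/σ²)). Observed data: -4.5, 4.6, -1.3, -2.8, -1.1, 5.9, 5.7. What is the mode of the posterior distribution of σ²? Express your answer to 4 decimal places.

Sum of squared deviations about the known mean: SS = (-4.5−1)² + (4.6−1)² + (-1.3−1)² + (-2.8−1)² + (-1.1−1)² + (5.9−1)² + (5.7−1)² = 113.45.
The Normal likelihood contributes (σ²)^(−n/2) exp(−SS/(2σ²)), so the posterior is Inverse-Gamma(α + n/2, β + SS/2) = Inverse-Gamma(6.5, 60.825).
The mode of Inverse-Gamma(a, b) is b/(a+1) = 60.825/7.5 ≈ 8.1100.

σ̂²_MAP = 8.1100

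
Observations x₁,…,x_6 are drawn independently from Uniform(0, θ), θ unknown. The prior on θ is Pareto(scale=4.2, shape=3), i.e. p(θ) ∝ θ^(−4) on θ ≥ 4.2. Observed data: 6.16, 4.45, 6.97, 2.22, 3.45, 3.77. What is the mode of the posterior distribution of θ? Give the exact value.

θ̂_MAP = 6.97

The Uniform(0, θ) likelihood is θ^(−n) for θ ≥ max(xᵢ), zero otherwise. Here max(xᵢ) = 6.97.
Posterior ∝ θ^(−4) · θ^(−6) = θ^(−10) on θ ≥ max(4.2, 6.97) = 6.97.
This density is strictly decreasing in θ, so the posterior mode lies at the lower boundary of the support.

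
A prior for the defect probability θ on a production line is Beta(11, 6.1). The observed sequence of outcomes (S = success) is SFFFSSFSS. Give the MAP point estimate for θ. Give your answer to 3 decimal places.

Prior: Beta(11, 6.1).
Data: 5 successes in 9 trials (from the sequence). The binomial likelihood contributes θ^5(1−θ)^4, so the posterior is Beta(11+5, 6.1+4) = Beta(16, 10.1).
For Beta(a, b) with a, b > 1 the mode is (a−1)/(a+b−2) = 15/24.1 ≈ 0.622.

θ̂_MAP = 0.622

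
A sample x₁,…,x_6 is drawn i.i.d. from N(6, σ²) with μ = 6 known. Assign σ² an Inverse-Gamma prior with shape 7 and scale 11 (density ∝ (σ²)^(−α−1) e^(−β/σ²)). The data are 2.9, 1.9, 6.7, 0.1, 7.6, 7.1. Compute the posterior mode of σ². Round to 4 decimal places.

Sum of squared deviations about the known mean: SS = (2.9−6)² + (1.9−6)² + (6.7−6)² + (0.1−6)² + (7.6−6)² + (7.1−6)² = 65.49.
The Normal likelihood contributes (σ²)^(−n/2) exp(−SS/(2σ²)), so the posterior is Inverse-Gamma(α + n/2, β + SS/2) = Inverse-Gamma(10, 43.745).
The mode of Inverse-Gamma(a, b) is b/(a+1) = 43.745/11 ≈ 3.9768.

σ̂²_MAP = 3.9768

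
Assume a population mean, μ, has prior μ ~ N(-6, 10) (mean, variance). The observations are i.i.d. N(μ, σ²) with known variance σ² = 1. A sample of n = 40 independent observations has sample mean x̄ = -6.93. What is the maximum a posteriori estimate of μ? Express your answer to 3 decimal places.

μ̂_MAP = -6.928

n = 40, x̄ = -6.93.
For a Normal prior and Normal likelihood with known variance, the posterior is Normal; its mode equals its mean, the precision-weighted average.
Prior precision 1/σ₀² = 1/10 = 0.1; data precision n/σ² = 40/1 = 40.
μ̂ = (0.1·(-6) + 40·(-6.93)) / (0.1 + 40) = (-277.8)/40.1 = -2778/401 ≈ -6.928.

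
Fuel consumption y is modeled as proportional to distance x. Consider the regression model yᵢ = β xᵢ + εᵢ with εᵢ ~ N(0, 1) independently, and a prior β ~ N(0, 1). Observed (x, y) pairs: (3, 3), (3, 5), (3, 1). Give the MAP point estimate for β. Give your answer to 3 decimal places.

β̂_MAP = 0.964

log p(β | y) = −Σ(yᵢ − βxᵢ)²/(2·1) − β²/(2·1) + const.
Setting the derivative to zero: Σxᵢ(yᵢ − βxᵢ)/1 − β/1 = 0, so β = Σxᵢyᵢ / (Σxᵢ² + σ²/τ²).
Σxᵢyᵢ = 3·3 + 3·5 + 3·1 = 27; Σxᵢ² = 27; σ²/τ² = 1.
β̂_MAP = 27 / (27 + 1) = 27/28 ≈ 0.964.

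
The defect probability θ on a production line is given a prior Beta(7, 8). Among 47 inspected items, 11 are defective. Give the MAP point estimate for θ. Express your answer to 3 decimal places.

θ̂_MAP = 0.283

Prior: Beta(7, 8).
Data: 11 successes in 47 trials. The binomial likelihood contributes θ^11(1−θ)^36, so the posterior is Beta(7+11, 8+36) = Beta(18, 44).
For Beta(a, b) with a, b > 1 the mode is (a−1)/(a+b−2) = 17/60 ≈ 0.283.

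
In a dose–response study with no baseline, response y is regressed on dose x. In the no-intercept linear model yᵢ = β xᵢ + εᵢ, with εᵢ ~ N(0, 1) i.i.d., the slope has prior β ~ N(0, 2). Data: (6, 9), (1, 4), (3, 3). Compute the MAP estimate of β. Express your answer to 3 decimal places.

log p(β | y) = −Σ(yᵢ − βxᵢ)²/(2·1) − β²/(2·2) + const.
Setting the derivative to zero: Σxᵢ(yᵢ − βxᵢ)/1 − β/2 = 0, so β = Σxᵢyᵢ / (Σxᵢ² + σ²/τ²).
Σxᵢyᵢ = 6·9 + 1·4 + 3·3 = 67; Σxᵢ² = 46; σ²/τ² = 0.5.
β̂_MAP = 67 / (46 + 0.5) = 67/46.5 ≈ 1.441.

β̂_MAP = 1.441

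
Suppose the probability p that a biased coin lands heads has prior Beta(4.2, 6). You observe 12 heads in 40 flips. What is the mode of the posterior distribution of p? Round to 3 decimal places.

Prior: Beta(4.2, 6).
Data: 12 successes in 40 trials. The binomial likelihood contributes p^12(1−p)^28, so the posterior is Beta(4.2+12, 6+28) = Beta(16.2, 34).
For Beta(a, b) with a, b > 1 the mode is (a−1)/(a+b−2) = 15.2/48.2 ≈ 0.315.

p̂_MAP = 0.315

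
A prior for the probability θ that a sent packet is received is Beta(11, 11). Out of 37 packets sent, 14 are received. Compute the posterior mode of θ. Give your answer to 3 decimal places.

θ̂_MAP = 0.421

Prior: Beta(11, 11).
Data: 14 successes in 37 trials. The binomial likelihood contributes θ^14(1−θ)^23, so the posterior is Beta(11+14, 11+23) = Beta(25, 34).
For Beta(a, b) with a, b > 1 the mode is (a−1)/(a+b−2) = 24/57 ≈ 0.421.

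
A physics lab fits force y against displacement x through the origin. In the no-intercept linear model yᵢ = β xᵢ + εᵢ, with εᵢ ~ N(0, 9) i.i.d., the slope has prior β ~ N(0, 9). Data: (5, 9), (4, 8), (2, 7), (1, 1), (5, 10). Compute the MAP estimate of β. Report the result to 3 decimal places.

log p(β | y) = −Σ(yᵢ − βxᵢ)²/(2·9) − β²/(2·9) + const.
Setting the derivative to zero: Σxᵢ(yᵢ − βxᵢ)/9 − β/9 = 0, so β = Σxᵢyᵢ / (Σxᵢ² + σ²/τ²).
Σxᵢyᵢ = 5·9 + 4·8 + 2·7 + 1·1 + 5·10 = 142; Σxᵢ² = 71; σ²/τ² = 1.
β̂_MAP = 142 / (71 + 1) = 142/72 ≈ 1.972.

β̂_MAP = 1.972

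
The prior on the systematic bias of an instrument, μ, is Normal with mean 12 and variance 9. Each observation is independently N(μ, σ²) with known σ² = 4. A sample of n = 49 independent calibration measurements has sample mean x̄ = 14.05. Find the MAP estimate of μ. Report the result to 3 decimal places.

μ̂_MAP = 14.032

n = 49, x̄ = 14.05.
For a Normal prior and Normal likelihood with known variance, the posterior is Normal; its mode equals its mean, the precision-weighted average.
Prior precision 1/σ₀² = 1/9; data precision n/σ² = 49/4 = 12.25.
μ̂ = ((1/9)·12 + 12.25·14.05) / (1/9 + 12.25) = (41627/240)/(445/36) = 124881/8900 ≈ 14.032.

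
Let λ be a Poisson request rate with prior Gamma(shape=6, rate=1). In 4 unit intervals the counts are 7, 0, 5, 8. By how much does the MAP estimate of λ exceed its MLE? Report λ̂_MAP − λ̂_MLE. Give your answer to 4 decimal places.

MAP − MLE = 0.0000

Σxᵢ = 20. Posterior is Gamma(26, 5); MAP = (26−1)/5 = 25/5 ≈ 5.00000.
MLE = x̄ = 20/4 ≈ 5.00000.
Difference = 25/5 − 20/4 = 0 ≈ 0.0000.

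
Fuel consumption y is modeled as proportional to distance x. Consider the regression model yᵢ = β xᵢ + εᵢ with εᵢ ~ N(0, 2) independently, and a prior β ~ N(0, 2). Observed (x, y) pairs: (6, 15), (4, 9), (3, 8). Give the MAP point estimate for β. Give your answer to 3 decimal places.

β̂_MAP = 2.419

log p(β | y) = −Σ(yᵢ − βxᵢ)²/(2·2) − β²/(2·2) + const.
Setting the derivative to zero: Σxᵢ(yᵢ − βxᵢ)/2 − β/2 = 0, so β = Σxᵢyᵢ / (Σxᵢ² + σ²/τ²).
Σxᵢyᵢ = 6·15 + 4·9 + 3·8 = 150; Σxᵢ² = 61; σ²/τ² = 1.
β̂_MAP = 150 / (61 + 1) = 150/62 ≈ 2.419.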